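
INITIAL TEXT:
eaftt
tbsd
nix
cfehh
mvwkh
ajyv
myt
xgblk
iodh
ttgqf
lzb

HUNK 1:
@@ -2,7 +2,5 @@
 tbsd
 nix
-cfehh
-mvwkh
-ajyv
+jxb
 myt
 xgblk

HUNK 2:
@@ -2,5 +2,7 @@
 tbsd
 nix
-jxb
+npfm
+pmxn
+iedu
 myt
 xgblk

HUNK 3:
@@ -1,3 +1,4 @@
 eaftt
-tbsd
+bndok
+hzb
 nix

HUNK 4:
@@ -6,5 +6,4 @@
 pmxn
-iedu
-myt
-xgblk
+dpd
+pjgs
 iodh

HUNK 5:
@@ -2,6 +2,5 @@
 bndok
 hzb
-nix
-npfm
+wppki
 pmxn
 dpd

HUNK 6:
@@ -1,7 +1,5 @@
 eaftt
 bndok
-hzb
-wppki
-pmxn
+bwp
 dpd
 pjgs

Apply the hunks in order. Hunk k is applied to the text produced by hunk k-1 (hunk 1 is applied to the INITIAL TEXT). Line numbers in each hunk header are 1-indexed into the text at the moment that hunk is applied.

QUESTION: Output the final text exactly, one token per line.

Hunk 1: at line 2 remove [cfehh,mvwkh,ajyv] add [jxb] -> 9 lines: eaftt tbsd nix jxb myt xgblk iodh ttgqf lzb
Hunk 2: at line 2 remove [jxb] add [npfm,pmxn,iedu] -> 11 lines: eaftt tbsd nix npfm pmxn iedu myt xgblk iodh ttgqf lzb
Hunk 3: at line 1 remove [tbsd] add [bndok,hzb] -> 12 lines: eaftt bndok hzb nix npfm pmxn iedu myt xgblk iodh ttgqf lzb
Hunk 4: at line 6 remove [iedu,myt,xgblk] add [dpd,pjgs] -> 11 lines: eaftt bndok hzb nix npfm pmxn dpd pjgs iodh ttgqf lzb
Hunk 5: at line 2 remove [nix,npfm] add [wppki] -> 10 lines: eaftt bndok hzb wppki pmxn dpd pjgs iodh ttgqf lzb
Hunk 6: at line 1 remove [hzb,wppki,pmxn] add [bwp] -> 8 lines: eaftt bndok bwp dpd pjgs iodh ttgqf lzb

Answer: eaftt
bndok
bwp
dpd
pjgs
iodh
ttgqf
lzb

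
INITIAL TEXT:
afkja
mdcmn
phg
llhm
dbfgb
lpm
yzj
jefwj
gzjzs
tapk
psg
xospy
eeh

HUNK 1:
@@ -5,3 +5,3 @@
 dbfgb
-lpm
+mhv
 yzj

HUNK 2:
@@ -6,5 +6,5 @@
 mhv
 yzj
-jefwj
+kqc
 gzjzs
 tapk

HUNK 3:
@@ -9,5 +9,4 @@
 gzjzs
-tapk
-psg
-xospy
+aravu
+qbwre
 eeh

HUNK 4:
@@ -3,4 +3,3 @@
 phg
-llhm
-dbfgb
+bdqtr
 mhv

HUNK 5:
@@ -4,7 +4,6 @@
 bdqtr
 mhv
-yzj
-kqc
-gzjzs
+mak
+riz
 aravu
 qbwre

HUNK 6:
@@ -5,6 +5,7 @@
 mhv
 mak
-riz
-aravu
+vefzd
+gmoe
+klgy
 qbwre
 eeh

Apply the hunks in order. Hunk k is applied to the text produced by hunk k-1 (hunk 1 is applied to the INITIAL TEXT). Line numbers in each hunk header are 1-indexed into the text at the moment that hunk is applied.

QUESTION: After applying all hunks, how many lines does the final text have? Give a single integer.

Hunk 1: at line 5 remove [lpm] add [mhv] -> 13 lines: afkja mdcmn phg llhm dbfgb mhv yzj jefwj gzjzs tapk psg xospy eeh
Hunk 2: at line 6 remove [jefwj] add [kqc] -> 13 lines: afkja mdcmn phg llhm dbfgb mhv yzj kqc gzjzs tapk psg xospy eeh
Hunk 3: at line 9 remove [tapk,psg,xospy] add [aravu,qbwre] -> 12 lines: afkja mdcmn phg llhm dbfgb mhv yzj kqc gzjzs aravu qbwre eeh
Hunk 4: at line 3 remove [llhm,dbfgb] add [bdqtr] -> 11 lines: afkja mdcmn phg bdqtr mhv yzj kqc gzjzs aravu qbwre eeh
Hunk 5: at line 4 remove [yzj,kqc,gzjzs] add [mak,riz] -> 10 lines: afkja mdcmn phg bdqtr mhv mak riz aravu qbwre eeh
Hunk 6: at line 5 remove [riz,aravu] add [vefzd,gmoe,klgy] -> 11 lines: afkja mdcmn phg bdqtr mhv mak vefzd gmoe klgy qbwre eeh
Final line count: 11

Answer: 11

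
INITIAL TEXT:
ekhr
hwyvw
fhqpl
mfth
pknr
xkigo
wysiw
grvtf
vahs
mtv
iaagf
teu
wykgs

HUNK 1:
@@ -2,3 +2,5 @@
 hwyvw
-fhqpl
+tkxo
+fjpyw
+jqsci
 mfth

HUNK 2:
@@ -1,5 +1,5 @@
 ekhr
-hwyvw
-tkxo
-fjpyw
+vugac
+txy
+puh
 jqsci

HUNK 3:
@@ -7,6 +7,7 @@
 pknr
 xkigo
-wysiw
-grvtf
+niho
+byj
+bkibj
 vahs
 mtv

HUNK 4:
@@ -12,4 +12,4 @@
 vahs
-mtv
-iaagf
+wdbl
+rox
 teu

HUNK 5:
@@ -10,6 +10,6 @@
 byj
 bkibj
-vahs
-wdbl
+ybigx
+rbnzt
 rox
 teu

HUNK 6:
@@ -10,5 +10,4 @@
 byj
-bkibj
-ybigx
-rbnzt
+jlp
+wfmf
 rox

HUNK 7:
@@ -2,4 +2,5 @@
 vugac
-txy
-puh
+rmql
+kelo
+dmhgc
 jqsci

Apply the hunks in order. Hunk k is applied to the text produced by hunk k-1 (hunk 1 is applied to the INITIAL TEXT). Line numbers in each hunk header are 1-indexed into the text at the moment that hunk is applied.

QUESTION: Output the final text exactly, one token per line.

Hunk 1: at line 2 remove [fhqpl] add [tkxo,fjpyw,jqsci] -> 15 lines: ekhr hwyvw tkxo fjpyw jqsci mfth pknr xkigo wysiw grvtf vahs mtv iaagf teu wykgs
Hunk 2: at line 1 remove [hwyvw,tkxo,fjpyw] add [vugac,txy,puh] -> 15 lines: ekhr vugac txy puh jqsci mfth pknr xkigo wysiw grvtf vahs mtv iaagf teu wykgs
Hunk 3: at line 7 remove [wysiw,grvtf] add [niho,byj,bkibj] -> 16 lines: ekhr vugac txy puh jqsci mfth pknr xkigo niho byj bkibj vahs mtv iaagf teu wykgs
Hunk 4: at line 12 remove [mtv,iaagf] add [wdbl,rox] -> 16 lines: ekhr vugac txy puh jqsci mfth pknr xkigo niho byj bkibj vahs wdbl rox teu wykgs
Hunk 5: at line 10 remove [vahs,wdbl] add [ybigx,rbnzt] -> 16 lines: ekhr vugac txy puh jqsci mfth pknr xkigo niho byj bkibj ybigx rbnzt rox teu wykgs
Hunk 6: at line 10 remove [bkibj,ybigx,rbnzt] add [jlp,wfmf] -> 15 lines: ekhr vugac txy puh jqsci mfth pknr xkigo niho byj jlp wfmf rox teu wykgs
Hunk 7: at line 2 remove [txy,puh] add [rmql,kelo,dmhgc] -> 16 lines: ekhr vugac rmql kelo dmhgc jqsci mfth pknr xkigo niho byj jlp wfmf rox teu wykgs

Answer: ekhr
vugac
rmql
kelo
dmhgc
jqsci
mfth
pknr
xkigo
niho
byj
jlp
wfmf
rox
teu
wykgs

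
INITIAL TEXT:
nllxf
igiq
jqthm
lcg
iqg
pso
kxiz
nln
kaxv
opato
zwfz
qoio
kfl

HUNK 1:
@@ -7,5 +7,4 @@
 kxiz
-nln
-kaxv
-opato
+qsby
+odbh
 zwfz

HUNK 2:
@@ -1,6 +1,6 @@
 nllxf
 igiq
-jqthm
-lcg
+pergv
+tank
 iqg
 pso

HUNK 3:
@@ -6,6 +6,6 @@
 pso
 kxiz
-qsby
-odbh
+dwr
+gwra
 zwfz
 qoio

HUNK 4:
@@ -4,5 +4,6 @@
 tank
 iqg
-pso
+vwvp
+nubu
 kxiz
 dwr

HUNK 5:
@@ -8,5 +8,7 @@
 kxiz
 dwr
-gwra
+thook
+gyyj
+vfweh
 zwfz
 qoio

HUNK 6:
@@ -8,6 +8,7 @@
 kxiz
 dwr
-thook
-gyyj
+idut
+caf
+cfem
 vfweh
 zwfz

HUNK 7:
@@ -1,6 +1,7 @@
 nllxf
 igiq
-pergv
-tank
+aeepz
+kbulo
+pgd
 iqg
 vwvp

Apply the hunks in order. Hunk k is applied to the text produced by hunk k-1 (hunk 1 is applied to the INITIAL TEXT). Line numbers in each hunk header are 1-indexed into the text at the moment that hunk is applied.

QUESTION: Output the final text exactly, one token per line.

Hunk 1: at line 7 remove [nln,kaxv,opato] add [qsby,odbh] -> 12 lines: nllxf igiq jqthm lcg iqg pso kxiz qsby odbh zwfz qoio kfl
Hunk 2: at line 1 remove [jqthm,lcg] add [pergv,tank] -> 12 lines: nllxf igiq pergv tank iqg pso kxiz qsby odbh zwfz qoio kfl
Hunk 3: at line 6 remove [qsby,odbh] add [dwr,gwra] -> 12 lines: nllxf igiq pergv tank iqg pso kxiz dwr gwra zwfz qoio kfl
Hunk 4: at line 4 remove [pso] add [vwvp,nubu] -> 13 lines: nllxf igiq pergv tank iqg vwvp nubu kxiz dwr gwra zwfz qoio kfl
Hunk 5: at line 8 remove [gwra] add [thook,gyyj,vfweh] -> 15 lines: nllxf igiq pergv tank iqg vwvp nubu kxiz dwr thook gyyj vfweh zwfz qoio kfl
Hunk 6: at line 8 remove [thook,gyyj] add [idut,caf,cfem] -> 16 lines: nllxf igiq pergv tank iqg vwvp nubu kxiz dwr idut caf cfem vfweh zwfz qoio kfl
Hunk 7: at line 1 remove [pergv,tank] add [aeepz,kbulo,pgd] -> 17 lines: nllxf igiq aeepz kbulo pgd iqg vwvp nubu kxiz dwr idut caf cfem vfweh zwfz qoio kfl

Answer: nllxf
igiq
aeepz
kbulo
pgd
iqg
vwvp
nubu
kxiz
dwr
idut
caf
cfem
vfweh
zwfz
qoio
kfl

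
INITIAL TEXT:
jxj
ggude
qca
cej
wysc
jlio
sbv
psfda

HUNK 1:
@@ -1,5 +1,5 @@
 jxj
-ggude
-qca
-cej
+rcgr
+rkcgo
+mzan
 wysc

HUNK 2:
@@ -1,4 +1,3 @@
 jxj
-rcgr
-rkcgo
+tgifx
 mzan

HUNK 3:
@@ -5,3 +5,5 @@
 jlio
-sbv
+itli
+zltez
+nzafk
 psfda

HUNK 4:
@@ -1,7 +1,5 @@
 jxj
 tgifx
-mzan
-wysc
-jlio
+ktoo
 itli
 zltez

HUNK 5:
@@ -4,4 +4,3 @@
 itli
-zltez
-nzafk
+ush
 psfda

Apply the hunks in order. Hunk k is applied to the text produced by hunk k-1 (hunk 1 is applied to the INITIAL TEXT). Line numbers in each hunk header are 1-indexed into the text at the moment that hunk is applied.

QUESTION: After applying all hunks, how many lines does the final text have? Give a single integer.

Answer: 6

Derivation:
Hunk 1: at line 1 remove [ggude,qca,cej] add [rcgr,rkcgo,mzan] -> 8 lines: jxj rcgr rkcgo mzan wysc jlio sbv psfda
Hunk 2: at line 1 remove [rcgr,rkcgo] add [tgifx] -> 7 lines: jxj tgifx mzan wysc jlio sbv psfda
Hunk 3: at line 5 remove [sbv] add [itli,zltez,nzafk] -> 9 lines: jxj tgifx mzan wysc jlio itli zltez nzafk psfda
Hunk 4: at line 1 remove [mzan,wysc,jlio] add [ktoo] -> 7 lines: jxj tgifx ktoo itli zltez nzafk psfda
Hunk 5: at line 4 remove [zltez,nzafk] add [ush] -> 6 lines: jxj tgifx ktoo itli ush psfda
Final line count: 6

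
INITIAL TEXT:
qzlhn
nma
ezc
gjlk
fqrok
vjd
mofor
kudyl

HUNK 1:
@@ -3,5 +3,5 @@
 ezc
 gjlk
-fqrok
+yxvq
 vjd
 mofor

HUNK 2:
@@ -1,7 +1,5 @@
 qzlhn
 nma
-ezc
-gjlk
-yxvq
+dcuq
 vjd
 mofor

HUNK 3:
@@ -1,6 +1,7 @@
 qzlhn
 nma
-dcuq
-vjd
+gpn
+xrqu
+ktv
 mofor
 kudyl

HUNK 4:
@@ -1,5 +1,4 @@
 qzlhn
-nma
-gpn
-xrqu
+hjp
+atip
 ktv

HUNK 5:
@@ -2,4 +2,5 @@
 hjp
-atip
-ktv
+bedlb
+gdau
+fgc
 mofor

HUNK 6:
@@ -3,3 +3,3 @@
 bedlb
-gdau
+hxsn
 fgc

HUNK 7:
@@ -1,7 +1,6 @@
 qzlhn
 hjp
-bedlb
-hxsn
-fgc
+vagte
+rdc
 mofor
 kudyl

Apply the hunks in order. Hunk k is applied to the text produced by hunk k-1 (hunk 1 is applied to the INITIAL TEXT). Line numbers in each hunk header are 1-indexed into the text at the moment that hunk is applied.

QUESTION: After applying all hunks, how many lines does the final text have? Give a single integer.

Hunk 1: at line 3 remove [fqrok] add [yxvq] -> 8 lines: qzlhn nma ezc gjlk yxvq vjd mofor kudyl
Hunk 2: at line 1 remove [ezc,gjlk,yxvq] add [dcuq] -> 6 lines: qzlhn nma dcuq vjd mofor kudyl
Hunk 3: at line 1 remove [dcuq,vjd] add [gpn,xrqu,ktv] -> 7 lines: qzlhn nma gpn xrqu ktv mofor kudyl
Hunk 4: at line 1 remove [nma,gpn,xrqu] add [hjp,atip] -> 6 lines: qzlhn hjp atip ktv mofor kudyl
Hunk 5: at line 2 remove [atip,ktv] add [bedlb,gdau,fgc] -> 7 lines: qzlhn hjp bedlb gdau fgc mofor kudyl
Hunk 6: at line 3 remove [gdau] add [hxsn] -> 7 lines: qzlhn hjp bedlb hxsn fgc mofor kudyl
Hunk 7: at line 1 remove [bedlb,hxsn,fgc] add [vagte,rdc] -> 6 lines: qzlhn hjp vagte rdc mofor kudyl
Final line count: 6

Answer: 6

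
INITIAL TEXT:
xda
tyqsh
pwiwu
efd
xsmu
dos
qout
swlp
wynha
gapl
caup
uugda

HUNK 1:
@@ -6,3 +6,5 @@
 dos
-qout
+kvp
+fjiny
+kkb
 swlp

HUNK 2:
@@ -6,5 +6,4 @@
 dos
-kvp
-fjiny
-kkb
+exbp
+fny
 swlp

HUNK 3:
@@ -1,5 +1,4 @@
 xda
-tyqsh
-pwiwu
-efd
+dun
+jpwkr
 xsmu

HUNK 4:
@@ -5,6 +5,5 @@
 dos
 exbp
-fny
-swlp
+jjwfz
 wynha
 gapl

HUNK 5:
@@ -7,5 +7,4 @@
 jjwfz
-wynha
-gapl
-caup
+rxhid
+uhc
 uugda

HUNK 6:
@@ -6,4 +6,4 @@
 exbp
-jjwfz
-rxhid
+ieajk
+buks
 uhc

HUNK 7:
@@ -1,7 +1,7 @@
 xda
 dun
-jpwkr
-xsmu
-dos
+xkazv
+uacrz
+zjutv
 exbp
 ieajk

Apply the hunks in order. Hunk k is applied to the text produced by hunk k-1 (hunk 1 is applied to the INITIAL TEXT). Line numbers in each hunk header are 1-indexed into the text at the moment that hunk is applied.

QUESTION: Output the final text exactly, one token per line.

Answer: xda
dun
xkazv
uacrz
zjutv
exbp
ieajk
buks
uhc
uugda

Derivation:
Hunk 1: at line 6 remove [qout] add [kvp,fjiny,kkb] -> 14 lines: xda tyqsh pwiwu efd xsmu dos kvp fjiny kkb swlp wynha gapl caup uugda
Hunk 2: at line 6 remove [kvp,fjiny,kkb] add [exbp,fny] -> 13 lines: xda tyqsh pwiwu efd xsmu dos exbp fny swlp wynha gapl caup uugda
Hunk 3: at line 1 remove [tyqsh,pwiwu,efd] add [dun,jpwkr] -> 12 lines: xda dun jpwkr xsmu dos exbp fny swlp wynha gapl caup uugda
Hunk 4: at line 5 remove [fny,swlp] add [jjwfz] -> 11 lines: xda dun jpwkr xsmu dos exbp jjwfz wynha gapl caup uugda
Hunk 5: at line 7 remove [wynha,gapl,caup] add [rxhid,uhc] -> 10 lines: xda dun jpwkr xsmu dos exbp jjwfz rxhid uhc uugda
Hunk 6: at line 6 remove [jjwfz,rxhid] add [ieajk,buks] -> 10 lines: xda dun jpwkr xsmu dos exbp ieajk buks uhc uugda
Hunk 7: at line 1 remove [jpwkr,xsmu,dos] add [xkazv,uacrz,zjutv] -> 10 lines: xda dun xkazv uacrz zjutv exbp ieajk buks uhc uugda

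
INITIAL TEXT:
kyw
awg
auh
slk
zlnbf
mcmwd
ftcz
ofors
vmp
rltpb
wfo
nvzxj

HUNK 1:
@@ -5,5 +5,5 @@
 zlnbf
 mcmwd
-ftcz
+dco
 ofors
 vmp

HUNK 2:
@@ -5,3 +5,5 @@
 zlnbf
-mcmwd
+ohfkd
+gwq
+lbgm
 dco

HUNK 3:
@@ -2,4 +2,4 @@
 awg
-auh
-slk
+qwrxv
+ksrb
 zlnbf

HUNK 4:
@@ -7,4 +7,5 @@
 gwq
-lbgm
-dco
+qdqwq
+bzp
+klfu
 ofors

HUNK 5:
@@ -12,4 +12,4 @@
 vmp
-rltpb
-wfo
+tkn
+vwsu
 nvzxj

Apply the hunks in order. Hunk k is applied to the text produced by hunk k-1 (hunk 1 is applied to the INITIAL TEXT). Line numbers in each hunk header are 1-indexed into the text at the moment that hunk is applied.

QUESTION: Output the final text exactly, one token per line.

Answer: kyw
awg
qwrxv
ksrb
zlnbf
ohfkd
gwq
qdqwq
bzp
klfu
ofors
vmp
tkn
vwsu
nvzxj

Derivation:
Hunk 1: at line 5 remove [ftcz] add [dco] -> 12 lines: kyw awg auh slk zlnbf mcmwd dco ofors vmp rltpb wfo nvzxj
Hunk 2: at line 5 remove [mcmwd] add [ohfkd,gwq,lbgm] -> 14 lines: kyw awg auh slk zlnbf ohfkd gwq lbgm dco ofors vmp rltpb wfo nvzxj
Hunk 3: at line 2 remove [auh,slk] add [qwrxv,ksrb] -> 14 lines: kyw awg qwrxv ksrb zlnbf ohfkd gwq lbgm dco ofors vmp rltpb wfo nvzxj
Hunk 4: at line 7 remove [lbgm,dco] add [qdqwq,bzp,klfu] -> 15 lines: kyw awg qwrxv ksrb zlnbf ohfkd gwq qdqwq bzp klfu ofors vmp rltpb wfo nvzxj
Hunk 5: at line 12 remove [rltpb,wfo] add [tkn,vwsu] -> 15 lines: kyw awg qwrxv ksrb zlnbf ohfkd gwq qdqwq bzp klfu ofors vmp tkn vwsu nvzxj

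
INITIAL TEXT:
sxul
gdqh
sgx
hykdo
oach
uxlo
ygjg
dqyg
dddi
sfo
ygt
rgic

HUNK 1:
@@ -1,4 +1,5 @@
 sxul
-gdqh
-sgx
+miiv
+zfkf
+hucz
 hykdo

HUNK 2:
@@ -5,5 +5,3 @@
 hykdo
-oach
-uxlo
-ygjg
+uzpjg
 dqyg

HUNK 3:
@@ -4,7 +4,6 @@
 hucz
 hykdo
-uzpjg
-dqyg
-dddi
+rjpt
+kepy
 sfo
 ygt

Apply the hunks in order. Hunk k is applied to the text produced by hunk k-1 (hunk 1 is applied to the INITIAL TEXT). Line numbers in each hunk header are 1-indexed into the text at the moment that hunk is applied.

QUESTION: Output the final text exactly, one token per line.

Hunk 1: at line 1 remove [gdqh,sgx] add [miiv,zfkf,hucz] -> 13 lines: sxul miiv zfkf hucz hykdo oach uxlo ygjg dqyg dddi sfo ygt rgic
Hunk 2: at line 5 remove [oach,uxlo,ygjg] add [uzpjg] -> 11 lines: sxul miiv zfkf hucz hykdo uzpjg dqyg dddi sfo ygt rgic
Hunk 3: at line 4 remove [uzpjg,dqyg,dddi] add [rjpt,kepy] -> 10 lines: sxul miiv zfkf hucz hykdo rjpt kepy sfo ygt rgic

Answer: sxul
miiv
zfkf
hucz
hykdo
rjpt
kepy
sfo
ygt
rgic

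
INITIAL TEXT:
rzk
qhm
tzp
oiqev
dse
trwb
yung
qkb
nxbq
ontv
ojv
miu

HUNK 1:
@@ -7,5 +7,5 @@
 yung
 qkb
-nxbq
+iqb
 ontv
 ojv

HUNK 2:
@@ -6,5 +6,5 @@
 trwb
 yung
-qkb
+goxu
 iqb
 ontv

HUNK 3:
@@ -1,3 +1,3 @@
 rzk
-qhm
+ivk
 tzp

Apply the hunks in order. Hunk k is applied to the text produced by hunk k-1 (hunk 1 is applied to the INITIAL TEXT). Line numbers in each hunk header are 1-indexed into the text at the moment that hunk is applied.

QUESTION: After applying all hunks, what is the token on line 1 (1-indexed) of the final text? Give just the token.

Answer: rzk

Derivation:
Hunk 1: at line 7 remove [nxbq] add [iqb] -> 12 lines: rzk qhm tzp oiqev dse trwb yung qkb iqb ontv ojv miu
Hunk 2: at line 6 remove [qkb] add [goxu] -> 12 lines: rzk qhm tzp oiqev dse trwb yung goxu iqb ontv ojv miu
Hunk 3: at line 1 remove [qhm] add [ivk] -> 12 lines: rzk ivk tzp oiqev dse trwb yung goxu iqb ontv ojv miu
Final line 1: rzk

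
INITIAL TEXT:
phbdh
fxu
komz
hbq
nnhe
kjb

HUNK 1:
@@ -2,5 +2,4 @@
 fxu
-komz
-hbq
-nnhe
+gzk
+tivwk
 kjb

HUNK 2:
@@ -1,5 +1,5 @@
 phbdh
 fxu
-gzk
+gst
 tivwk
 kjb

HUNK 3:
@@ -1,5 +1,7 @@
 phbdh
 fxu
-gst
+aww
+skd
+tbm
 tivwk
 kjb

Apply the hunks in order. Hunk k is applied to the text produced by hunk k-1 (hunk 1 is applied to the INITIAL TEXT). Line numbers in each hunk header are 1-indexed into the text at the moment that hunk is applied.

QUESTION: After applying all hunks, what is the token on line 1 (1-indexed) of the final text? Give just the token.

Hunk 1: at line 2 remove [komz,hbq,nnhe] add [gzk,tivwk] -> 5 lines: phbdh fxu gzk tivwk kjb
Hunk 2: at line 1 remove [gzk] add [gst] -> 5 lines: phbdh fxu gst tivwk kjb
Hunk 3: at line 1 remove [gst] add [aww,skd,tbm] -> 7 lines: phbdh fxu aww skd tbm tivwk kjb
Final line 1: phbdh

Answer: phbdh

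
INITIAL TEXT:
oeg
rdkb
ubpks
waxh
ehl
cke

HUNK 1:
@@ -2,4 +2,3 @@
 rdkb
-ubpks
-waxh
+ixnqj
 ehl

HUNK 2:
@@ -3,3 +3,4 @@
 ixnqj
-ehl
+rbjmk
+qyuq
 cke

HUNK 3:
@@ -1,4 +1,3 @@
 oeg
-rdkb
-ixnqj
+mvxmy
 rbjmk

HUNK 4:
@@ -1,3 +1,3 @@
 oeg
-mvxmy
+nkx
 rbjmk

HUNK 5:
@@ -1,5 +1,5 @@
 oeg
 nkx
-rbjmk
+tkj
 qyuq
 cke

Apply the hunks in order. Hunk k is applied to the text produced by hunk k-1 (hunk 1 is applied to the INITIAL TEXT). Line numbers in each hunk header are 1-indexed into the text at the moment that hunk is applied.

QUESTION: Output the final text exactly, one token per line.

Hunk 1: at line 2 remove [ubpks,waxh] add [ixnqj] -> 5 lines: oeg rdkb ixnqj ehl cke
Hunk 2: at line 3 remove [ehl] add [rbjmk,qyuq] -> 6 lines: oeg rdkb ixnqj rbjmk qyuq cke
Hunk 3: at line 1 remove [rdkb,ixnqj] add [mvxmy] -> 5 lines: oeg mvxmy rbjmk qyuq cke
Hunk 4: at line 1 remove [mvxmy] add [nkx] -> 5 lines: oeg nkx rbjmk qyuq cke
Hunk 5: at line 1 remove [rbjmk] add [tkj] -> 5 lines: oeg nkx tkj qyuq cke

Answer: oeg
nkx
tkj
qyuq
cke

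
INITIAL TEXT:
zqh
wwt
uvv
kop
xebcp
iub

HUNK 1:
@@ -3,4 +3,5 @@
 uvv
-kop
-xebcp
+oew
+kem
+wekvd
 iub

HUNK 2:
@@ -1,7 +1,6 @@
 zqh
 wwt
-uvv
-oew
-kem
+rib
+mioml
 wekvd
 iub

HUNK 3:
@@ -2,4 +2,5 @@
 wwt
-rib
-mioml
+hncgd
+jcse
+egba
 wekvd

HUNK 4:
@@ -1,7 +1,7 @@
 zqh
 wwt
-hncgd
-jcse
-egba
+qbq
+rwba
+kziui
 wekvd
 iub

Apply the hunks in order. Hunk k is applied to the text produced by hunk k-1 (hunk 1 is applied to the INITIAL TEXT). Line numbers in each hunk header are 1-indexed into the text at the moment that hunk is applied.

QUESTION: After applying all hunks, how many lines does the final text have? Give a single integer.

Answer: 7

Derivation:
Hunk 1: at line 3 remove [kop,xebcp] add [oew,kem,wekvd] -> 7 lines: zqh wwt uvv oew kem wekvd iub
Hunk 2: at line 1 remove [uvv,oew,kem] add [rib,mioml] -> 6 lines: zqh wwt rib mioml wekvd iub
Hunk 3: at line 2 remove [rib,mioml] add [hncgd,jcse,egba] -> 7 lines: zqh wwt hncgd jcse egba wekvd iub
Hunk 4: at line 1 remove [hncgd,jcse,egba] add [qbq,rwba,kziui] -> 7 lines: zqh wwt qbq rwba kziui wekvd iub
Final line count: 7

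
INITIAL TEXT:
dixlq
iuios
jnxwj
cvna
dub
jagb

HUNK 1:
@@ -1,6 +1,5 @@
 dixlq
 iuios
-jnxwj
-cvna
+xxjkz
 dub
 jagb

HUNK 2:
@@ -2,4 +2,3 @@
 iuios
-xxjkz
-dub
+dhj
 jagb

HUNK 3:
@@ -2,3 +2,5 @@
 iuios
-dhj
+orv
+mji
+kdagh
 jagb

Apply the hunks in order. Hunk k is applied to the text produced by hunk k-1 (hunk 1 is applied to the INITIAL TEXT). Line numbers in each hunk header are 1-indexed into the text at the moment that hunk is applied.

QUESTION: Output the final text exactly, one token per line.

Hunk 1: at line 1 remove [jnxwj,cvna] add [xxjkz] -> 5 lines: dixlq iuios xxjkz dub jagb
Hunk 2: at line 2 remove [xxjkz,dub] add [dhj] -> 4 lines: dixlq iuios dhj jagb
Hunk 3: at line 2 remove [dhj] add [orv,mji,kdagh] -> 6 lines: dixlq iuios orv mji kdagh jagb

Answer: dixlq
iuios
orv
mji
kdagh
jagb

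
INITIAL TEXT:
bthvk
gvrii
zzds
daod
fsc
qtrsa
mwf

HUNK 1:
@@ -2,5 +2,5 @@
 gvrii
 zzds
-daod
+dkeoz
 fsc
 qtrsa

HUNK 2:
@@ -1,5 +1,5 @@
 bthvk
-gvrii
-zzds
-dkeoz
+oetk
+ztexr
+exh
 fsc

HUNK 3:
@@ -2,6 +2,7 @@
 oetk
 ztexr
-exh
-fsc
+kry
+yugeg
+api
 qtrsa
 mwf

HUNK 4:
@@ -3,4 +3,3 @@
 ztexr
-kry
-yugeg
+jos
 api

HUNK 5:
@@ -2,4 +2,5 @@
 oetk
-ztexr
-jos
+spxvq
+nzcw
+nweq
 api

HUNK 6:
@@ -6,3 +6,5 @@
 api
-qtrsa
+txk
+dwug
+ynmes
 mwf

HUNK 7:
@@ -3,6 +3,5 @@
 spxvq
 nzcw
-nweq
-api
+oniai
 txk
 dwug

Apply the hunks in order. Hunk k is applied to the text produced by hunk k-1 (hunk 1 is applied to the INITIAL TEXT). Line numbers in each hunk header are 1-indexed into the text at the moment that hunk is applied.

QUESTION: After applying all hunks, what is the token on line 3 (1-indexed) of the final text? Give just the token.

Answer: spxvq

Derivation:
Hunk 1: at line 2 remove [daod] add [dkeoz] -> 7 lines: bthvk gvrii zzds dkeoz fsc qtrsa mwf
Hunk 2: at line 1 remove [gvrii,zzds,dkeoz] add [oetk,ztexr,exh] -> 7 lines: bthvk oetk ztexr exh fsc qtrsa mwf
Hunk 3: at line 2 remove [exh,fsc] add [kry,yugeg,api] -> 8 lines: bthvk oetk ztexr kry yugeg api qtrsa mwf
Hunk 4: at line 3 remove [kry,yugeg] add [jos] -> 7 lines: bthvk oetk ztexr jos api qtrsa mwf
Hunk 5: at line 2 remove [ztexr,jos] add [spxvq,nzcw,nweq] -> 8 lines: bthvk oetk spxvq nzcw nweq api qtrsa mwf
Hunk 6: at line 6 remove [qtrsa] add [txk,dwug,ynmes] -> 10 lines: bthvk oetk spxvq nzcw nweq api txk dwug ynmes mwf
Hunk 7: at line 3 remove [nweq,api] add [oniai] -> 9 lines: bthvk oetk spxvq nzcw oniai txk dwug ynmes mwf
Final line 3: spxvq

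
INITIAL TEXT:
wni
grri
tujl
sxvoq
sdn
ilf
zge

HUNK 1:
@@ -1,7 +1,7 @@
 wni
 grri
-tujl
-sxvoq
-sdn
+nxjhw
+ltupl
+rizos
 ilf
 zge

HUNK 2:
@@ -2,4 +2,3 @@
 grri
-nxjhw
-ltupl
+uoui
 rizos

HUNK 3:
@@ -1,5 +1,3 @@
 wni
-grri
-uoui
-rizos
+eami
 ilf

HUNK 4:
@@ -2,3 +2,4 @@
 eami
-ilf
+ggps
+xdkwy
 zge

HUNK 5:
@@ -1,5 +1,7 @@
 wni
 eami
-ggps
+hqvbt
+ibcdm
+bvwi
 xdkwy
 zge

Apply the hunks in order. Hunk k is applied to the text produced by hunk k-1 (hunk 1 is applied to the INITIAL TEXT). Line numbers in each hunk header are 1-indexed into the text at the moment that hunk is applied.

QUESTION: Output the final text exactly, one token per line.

Hunk 1: at line 1 remove [tujl,sxvoq,sdn] add [nxjhw,ltupl,rizos] -> 7 lines: wni grri nxjhw ltupl rizos ilf zge
Hunk 2: at line 2 remove [nxjhw,ltupl] add [uoui] -> 6 lines: wni grri uoui rizos ilf zge
Hunk 3: at line 1 remove [grri,uoui,rizos] add [eami] -> 4 lines: wni eami ilf zge
Hunk 4: at line 2 remove [ilf] add [ggps,xdkwy] -> 5 lines: wni eami ggps xdkwy zge
Hunk 5: at line 1 remove [ggps] add [hqvbt,ibcdm,bvwi] -> 7 lines: wni eami hqvbt ibcdm bvwi xdkwy zge

Answer: wni
eami
hqvbt
ibcdm
bvwi
xdkwy
zge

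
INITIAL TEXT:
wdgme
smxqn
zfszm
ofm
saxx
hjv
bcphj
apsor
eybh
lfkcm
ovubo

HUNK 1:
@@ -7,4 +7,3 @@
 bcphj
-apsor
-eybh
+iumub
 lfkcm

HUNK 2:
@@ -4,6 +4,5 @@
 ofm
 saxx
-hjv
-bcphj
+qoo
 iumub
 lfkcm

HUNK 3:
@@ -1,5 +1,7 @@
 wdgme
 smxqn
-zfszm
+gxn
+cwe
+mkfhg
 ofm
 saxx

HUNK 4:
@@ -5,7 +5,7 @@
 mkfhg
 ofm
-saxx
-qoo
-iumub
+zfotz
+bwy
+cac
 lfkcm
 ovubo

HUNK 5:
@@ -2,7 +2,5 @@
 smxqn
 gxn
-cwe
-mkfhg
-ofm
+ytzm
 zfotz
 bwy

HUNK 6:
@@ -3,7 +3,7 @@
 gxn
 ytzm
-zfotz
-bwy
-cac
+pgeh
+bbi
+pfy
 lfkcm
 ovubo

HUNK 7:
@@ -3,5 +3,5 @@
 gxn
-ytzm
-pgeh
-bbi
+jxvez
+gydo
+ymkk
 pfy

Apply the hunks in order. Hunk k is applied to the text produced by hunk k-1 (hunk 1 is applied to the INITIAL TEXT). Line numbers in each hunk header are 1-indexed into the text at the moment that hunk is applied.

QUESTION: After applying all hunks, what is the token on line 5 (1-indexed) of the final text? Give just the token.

Answer: gydo

Derivation:
Hunk 1: at line 7 remove [apsor,eybh] add [iumub] -> 10 lines: wdgme smxqn zfszm ofm saxx hjv bcphj iumub lfkcm ovubo
Hunk 2: at line 4 remove [hjv,bcphj] add [qoo] -> 9 lines: wdgme smxqn zfszm ofm saxx qoo iumub lfkcm ovubo
Hunk 3: at line 1 remove [zfszm] add [gxn,cwe,mkfhg] -> 11 lines: wdgme smxqn gxn cwe mkfhg ofm saxx qoo iumub lfkcm ovubo
Hunk 4: at line 5 remove [saxx,qoo,iumub] add [zfotz,bwy,cac] -> 11 lines: wdgme smxqn gxn cwe mkfhg ofm zfotz bwy cac lfkcm ovubo
Hunk 5: at line 2 remove [cwe,mkfhg,ofm] add [ytzm] -> 9 lines: wdgme smxqn gxn ytzm zfotz bwy cac lfkcm ovubo
Hunk 6: at line 3 remove [zfotz,bwy,cac] add [pgeh,bbi,pfy] -> 9 lines: wdgme smxqn gxn ytzm pgeh bbi pfy lfkcm ovubo
Hunk 7: at line 3 remove [ytzm,pgeh,bbi] add [jxvez,gydo,ymkk] -> 9 lines: wdgme smxqn gxn jxvez gydo ymkk pfy lfkcm ovubo
Final line 5: gydo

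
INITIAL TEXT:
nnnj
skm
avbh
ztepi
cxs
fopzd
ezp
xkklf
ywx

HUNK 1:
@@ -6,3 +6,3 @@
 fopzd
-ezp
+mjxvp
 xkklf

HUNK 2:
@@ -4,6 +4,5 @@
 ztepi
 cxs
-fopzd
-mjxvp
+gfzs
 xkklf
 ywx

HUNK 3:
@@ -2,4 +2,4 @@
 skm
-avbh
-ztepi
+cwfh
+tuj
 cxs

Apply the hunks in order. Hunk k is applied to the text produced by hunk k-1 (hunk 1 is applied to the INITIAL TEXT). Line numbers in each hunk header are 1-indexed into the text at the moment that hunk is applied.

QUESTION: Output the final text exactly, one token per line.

Answer: nnnj
skm
cwfh
tuj
cxs
gfzs
xkklf
ywx

Derivation:
Hunk 1: at line 6 remove [ezp] add [mjxvp] -> 9 lines: nnnj skm avbh ztepi cxs fopzd mjxvp xkklf ywx
Hunk 2: at line 4 remove [fopzd,mjxvp] add [gfzs] -> 8 lines: nnnj skm avbh ztepi cxs gfzs xkklf ywx
Hunk 3: at line 2 remove [avbh,ztepi] add [cwfh,tuj] -> 8 lines: nnnj skm cwfh tuj cxs gfzs xkklf ywx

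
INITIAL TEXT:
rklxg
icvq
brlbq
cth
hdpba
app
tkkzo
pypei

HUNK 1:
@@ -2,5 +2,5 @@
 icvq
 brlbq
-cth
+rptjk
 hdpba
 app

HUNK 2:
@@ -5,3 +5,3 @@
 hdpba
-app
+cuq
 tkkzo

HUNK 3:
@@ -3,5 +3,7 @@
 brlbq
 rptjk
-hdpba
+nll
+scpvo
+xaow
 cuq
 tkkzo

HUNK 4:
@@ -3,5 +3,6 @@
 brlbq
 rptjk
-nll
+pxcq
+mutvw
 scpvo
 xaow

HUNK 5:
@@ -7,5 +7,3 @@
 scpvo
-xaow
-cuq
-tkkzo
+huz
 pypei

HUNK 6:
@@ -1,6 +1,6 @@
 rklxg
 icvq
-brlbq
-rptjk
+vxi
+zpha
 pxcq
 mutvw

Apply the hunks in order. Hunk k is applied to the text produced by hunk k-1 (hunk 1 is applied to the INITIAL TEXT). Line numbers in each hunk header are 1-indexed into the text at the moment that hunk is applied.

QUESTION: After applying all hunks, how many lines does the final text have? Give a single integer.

Answer: 9

Derivation:
Hunk 1: at line 2 remove [cth] add [rptjk] -> 8 lines: rklxg icvq brlbq rptjk hdpba app tkkzo pypei
Hunk 2: at line 5 remove [app] add [cuq] -> 8 lines: rklxg icvq brlbq rptjk hdpba cuq tkkzo pypei
Hunk 3: at line 3 remove [hdpba] add [nll,scpvo,xaow] -> 10 lines: rklxg icvq brlbq rptjk nll scpvo xaow cuq tkkzo pypei
Hunk 4: at line 3 remove [nll] add [pxcq,mutvw] -> 11 lines: rklxg icvq brlbq rptjk pxcq mutvw scpvo xaow cuq tkkzo pypei
Hunk 5: at line 7 remove [xaow,cuq,tkkzo] add [huz] -> 9 lines: rklxg icvq brlbq rptjk pxcq mutvw scpvo huz pypei
Hunk 6: at line 1 remove [brlbq,rptjk] add [vxi,zpha] -> 9 lines: rklxg icvq vxi zpha pxcq mutvw scpvo huz pypei
Final line count: 9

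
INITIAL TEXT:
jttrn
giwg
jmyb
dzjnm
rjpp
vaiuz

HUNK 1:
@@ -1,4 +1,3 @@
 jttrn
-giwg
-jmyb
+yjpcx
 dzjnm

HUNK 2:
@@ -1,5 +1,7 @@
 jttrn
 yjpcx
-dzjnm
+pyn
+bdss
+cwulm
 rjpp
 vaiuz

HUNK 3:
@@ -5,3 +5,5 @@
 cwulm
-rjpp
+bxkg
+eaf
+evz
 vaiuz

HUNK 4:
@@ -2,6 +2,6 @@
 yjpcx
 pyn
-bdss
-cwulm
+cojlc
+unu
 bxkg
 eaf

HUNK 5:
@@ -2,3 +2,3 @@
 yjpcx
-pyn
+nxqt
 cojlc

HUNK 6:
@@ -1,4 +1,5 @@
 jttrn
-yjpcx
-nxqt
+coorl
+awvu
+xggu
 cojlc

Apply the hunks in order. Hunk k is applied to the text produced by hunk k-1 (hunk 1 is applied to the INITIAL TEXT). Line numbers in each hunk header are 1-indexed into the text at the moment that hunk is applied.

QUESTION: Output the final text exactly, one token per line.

Answer: jttrn
coorl
awvu
xggu
cojlc
unu
bxkg
eaf
evz
vaiuz

Derivation:
Hunk 1: at line 1 remove [giwg,jmyb] add [yjpcx] -> 5 lines: jttrn yjpcx dzjnm rjpp vaiuz
Hunk 2: at line 1 remove [dzjnm] add [pyn,bdss,cwulm] -> 7 lines: jttrn yjpcx pyn bdss cwulm rjpp vaiuz
Hunk 3: at line 5 remove [rjpp] add [bxkg,eaf,evz] -> 9 lines: jttrn yjpcx pyn bdss cwulm bxkg eaf evz vaiuz
Hunk 4: at line 2 remove [bdss,cwulm] add [cojlc,unu] -> 9 lines: jttrn yjpcx pyn cojlc unu bxkg eaf evz vaiuz
Hunk 5: at line 2 remove [pyn] add [nxqt] -> 9 lines: jttrn yjpcx nxqt cojlc unu bxkg eaf evz vaiuz
Hunk 6: at line 1 remove [yjpcx,nxqt] add [coorl,awvu,xggu] -> 10 lines: jttrn coorl awvu xggu cojlc unu bxkg eaf evz vaiuz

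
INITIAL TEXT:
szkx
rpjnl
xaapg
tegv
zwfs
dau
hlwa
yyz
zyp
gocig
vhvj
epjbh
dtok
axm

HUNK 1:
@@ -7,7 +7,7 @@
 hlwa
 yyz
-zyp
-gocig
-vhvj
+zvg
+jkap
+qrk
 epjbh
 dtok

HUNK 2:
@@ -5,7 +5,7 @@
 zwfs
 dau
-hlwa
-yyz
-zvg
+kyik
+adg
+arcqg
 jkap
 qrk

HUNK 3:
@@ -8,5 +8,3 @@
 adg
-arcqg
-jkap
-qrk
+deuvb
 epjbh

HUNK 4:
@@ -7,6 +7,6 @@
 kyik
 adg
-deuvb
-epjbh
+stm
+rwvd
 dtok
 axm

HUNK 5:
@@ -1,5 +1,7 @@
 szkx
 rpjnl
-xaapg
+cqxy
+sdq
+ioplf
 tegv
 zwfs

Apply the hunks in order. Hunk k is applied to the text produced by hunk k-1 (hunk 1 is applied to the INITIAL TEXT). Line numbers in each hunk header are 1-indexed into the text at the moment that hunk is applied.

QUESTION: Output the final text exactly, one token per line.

Hunk 1: at line 7 remove [zyp,gocig,vhvj] add [zvg,jkap,qrk] -> 14 lines: szkx rpjnl xaapg tegv zwfs dau hlwa yyz zvg jkap qrk epjbh dtok axm
Hunk 2: at line 5 remove [hlwa,yyz,zvg] add [kyik,adg,arcqg] -> 14 lines: szkx rpjnl xaapg tegv zwfs dau kyik adg arcqg jkap qrk epjbh dtok axm
Hunk 3: at line 8 remove [arcqg,jkap,qrk] add [deuvb] -> 12 lines: szkx rpjnl xaapg tegv zwfs dau kyik adg deuvb epjbh dtok axm
Hunk 4: at line 7 remove [deuvb,epjbh] add [stm,rwvd] -> 12 lines: szkx rpjnl xaapg tegv zwfs dau kyik adg stm rwvd dtok axm
Hunk 5: at line 1 remove [xaapg] add [cqxy,sdq,ioplf] -> 14 lines: szkx rpjnl cqxy sdq ioplf tegv zwfs dau kyik adg stm rwvd dtok axm

Answer: szkx
rpjnl
cqxy
sdq
ioplf
tegv
zwfs
dau
kyik
adg
stm
rwvd
dtok
axm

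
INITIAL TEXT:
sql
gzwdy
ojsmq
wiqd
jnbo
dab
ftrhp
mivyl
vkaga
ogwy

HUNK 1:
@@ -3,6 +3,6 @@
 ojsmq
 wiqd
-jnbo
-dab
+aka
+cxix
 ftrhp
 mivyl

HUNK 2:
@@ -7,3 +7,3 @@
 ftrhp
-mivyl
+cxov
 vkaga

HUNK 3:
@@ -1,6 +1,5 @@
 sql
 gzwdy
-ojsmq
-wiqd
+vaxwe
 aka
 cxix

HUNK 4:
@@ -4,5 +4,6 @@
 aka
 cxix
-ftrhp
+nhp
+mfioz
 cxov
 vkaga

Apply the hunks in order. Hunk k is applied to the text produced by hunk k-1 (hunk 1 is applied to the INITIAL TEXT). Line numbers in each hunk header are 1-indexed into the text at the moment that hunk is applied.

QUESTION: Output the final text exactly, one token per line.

Hunk 1: at line 3 remove [jnbo,dab] add [aka,cxix] -> 10 lines: sql gzwdy ojsmq wiqd aka cxix ftrhp mivyl vkaga ogwy
Hunk 2: at line 7 remove [mivyl] add [cxov] -> 10 lines: sql gzwdy ojsmq wiqd aka cxix ftrhp cxov vkaga ogwy
Hunk 3: at line 1 remove [ojsmq,wiqd] add [vaxwe] -> 9 lines: sql gzwdy vaxwe aka cxix ftrhp cxov vkaga ogwy
Hunk 4: at line 4 remove [ftrhp] add [nhp,mfioz] -> 10 lines: sql gzwdy vaxwe aka cxix nhp mfioz cxov vkaga ogwy

Answer: sql
gzwdy
vaxwe
aka
cxix
nhp
mfioz
cxov
vkaga
ogwy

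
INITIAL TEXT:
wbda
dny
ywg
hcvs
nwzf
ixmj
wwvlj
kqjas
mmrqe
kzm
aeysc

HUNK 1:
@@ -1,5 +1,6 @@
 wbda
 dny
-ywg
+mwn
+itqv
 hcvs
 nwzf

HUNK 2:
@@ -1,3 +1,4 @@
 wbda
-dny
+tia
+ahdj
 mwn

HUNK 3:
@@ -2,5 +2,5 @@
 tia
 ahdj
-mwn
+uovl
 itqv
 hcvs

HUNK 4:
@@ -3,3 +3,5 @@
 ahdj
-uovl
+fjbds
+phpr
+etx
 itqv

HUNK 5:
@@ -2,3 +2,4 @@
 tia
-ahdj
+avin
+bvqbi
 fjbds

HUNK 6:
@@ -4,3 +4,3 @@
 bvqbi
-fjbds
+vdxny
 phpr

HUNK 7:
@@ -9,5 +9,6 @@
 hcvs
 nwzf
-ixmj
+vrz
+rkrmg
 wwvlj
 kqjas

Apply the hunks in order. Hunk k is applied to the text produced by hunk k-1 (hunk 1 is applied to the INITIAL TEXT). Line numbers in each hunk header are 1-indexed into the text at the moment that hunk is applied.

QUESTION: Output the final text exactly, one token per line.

Hunk 1: at line 1 remove [ywg] add [mwn,itqv] -> 12 lines: wbda dny mwn itqv hcvs nwzf ixmj wwvlj kqjas mmrqe kzm aeysc
Hunk 2: at line 1 remove [dny] add [tia,ahdj] -> 13 lines: wbda tia ahdj mwn itqv hcvs nwzf ixmj wwvlj kqjas mmrqe kzm aeysc
Hunk 3: at line 2 remove [mwn] add [uovl] -> 13 lines: wbda tia ahdj uovl itqv hcvs nwzf ixmj wwvlj kqjas mmrqe kzm aeysc
Hunk 4: at line 3 remove [uovl] add [fjbds,phpr,etx] -> 15 lines: wbda tia ahdj fjbds phpr etx itqv hcvs nwzf ixmj wwvlj kqjas mmrqe kzm aeysc
Hunk 5: at line 2 remove [ahdj] add [avin,bvqbi] -> 16 lines: wbda tia avin bvqbi fjbds phpr etx itqv hcvs nwzf ixmj wwvlj kqjas mmrqe kzm aeysc
Hunk 6: at line 4 remove [fjbds] add [vdxny] -> 16 lines: wbda tia avin bvqbi vdxny phpr etx itqv hcvs nwzf ixmj wwvlj kqjas mmrqe kzm aeysc
Hunk 7: at line 9 remove [ixmj] add [vrz,rkrmg] -> 17 lines: wbda tia avin bvqbi vdxny phpr etx itqv hcvs nwzf vrz rkrmg wwvlj kqjas mmrqe kzm aeysc

Answer: wbda
tia
avin
bvqbi
vdxny
phpr
etx
itqv
hcvs
nwzf
vrz
rkrmg
wwvlj
kqjas
mmrqe
kzm
aeysc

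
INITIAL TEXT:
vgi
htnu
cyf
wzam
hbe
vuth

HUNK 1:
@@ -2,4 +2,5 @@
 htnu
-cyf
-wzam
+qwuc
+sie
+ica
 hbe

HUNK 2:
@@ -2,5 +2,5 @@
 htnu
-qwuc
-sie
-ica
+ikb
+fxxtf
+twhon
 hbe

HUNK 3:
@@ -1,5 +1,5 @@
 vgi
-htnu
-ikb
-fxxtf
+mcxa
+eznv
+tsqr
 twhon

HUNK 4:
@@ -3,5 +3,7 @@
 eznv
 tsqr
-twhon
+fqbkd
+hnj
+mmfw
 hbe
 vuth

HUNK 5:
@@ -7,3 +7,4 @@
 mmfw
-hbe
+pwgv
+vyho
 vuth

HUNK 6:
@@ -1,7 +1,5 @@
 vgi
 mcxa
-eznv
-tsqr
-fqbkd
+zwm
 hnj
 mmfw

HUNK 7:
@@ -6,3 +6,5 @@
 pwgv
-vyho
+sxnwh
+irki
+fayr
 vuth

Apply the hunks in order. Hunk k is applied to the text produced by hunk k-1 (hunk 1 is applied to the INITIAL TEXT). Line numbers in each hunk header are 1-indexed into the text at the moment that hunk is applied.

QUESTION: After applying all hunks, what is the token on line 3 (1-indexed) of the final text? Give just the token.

Hunk 1: at line 2 remove [cyf,wzam] add [qwuc,sie,ica] -> 7 lines: vgi htnu qwuc sie ica hbe vuth
Hunk 2: at line 2 remove [qwuc,sie,ica] add [ikb,fxxtf,twhon] -> 7 lines: vgi htnu ikb fxxtf twhon hbe vuth
Hunk 3: at line 1 remove [htnu,ikb,fxxtf] add [mcxa,eznv,tsqr] -> 7 lines: vgi mcxa eznv tsqr twhon hbe vuth
Hunk 4: at line 3 remove [twhon] add [fqbkd,hnj,mmfw] -> 9 lines: vgi mcxa eznv tsqr fqbkd hnj mmfw hbe vuth
Hunk 5: at line 7 remove [hbe] add [pwgv,vyho] -> 10 lines: vgi mcxa eznv tsqr fqbkd hnj mmfw pwgv vyho vuth
Hunk 6: at line 1 remove [eznv,tsqr,fqbkd] add [zwm] -> 8 lines: vgi mcxa zwm hnj mmfw pwgv vyho vuth
Hunk 7: at line 6 remove [vyho] add [sxnwh,irki,fayr] -> 10 lines: vgi mcxa zwm hnj mmfw pwgv sxnwh irki fayr vuth
Final line 3: zwm

Answer: zwm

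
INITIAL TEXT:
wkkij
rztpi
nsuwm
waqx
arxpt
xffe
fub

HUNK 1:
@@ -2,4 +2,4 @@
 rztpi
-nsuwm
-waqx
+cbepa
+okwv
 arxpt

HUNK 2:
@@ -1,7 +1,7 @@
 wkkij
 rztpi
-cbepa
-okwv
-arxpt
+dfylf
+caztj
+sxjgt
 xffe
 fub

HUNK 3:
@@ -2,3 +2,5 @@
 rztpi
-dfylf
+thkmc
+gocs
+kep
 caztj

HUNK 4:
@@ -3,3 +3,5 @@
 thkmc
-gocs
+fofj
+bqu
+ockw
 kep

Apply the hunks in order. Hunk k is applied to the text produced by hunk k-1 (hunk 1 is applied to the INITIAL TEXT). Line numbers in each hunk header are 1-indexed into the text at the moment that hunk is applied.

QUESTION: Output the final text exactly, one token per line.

Hunk 1: at line 2 remove [nsuwm,waqx] add [cbepa,okwv] -> 7 lines: wkkij rztpi cbepa okwv arxpt xffe fub
Hunk 2: at line 1 remove [cbepa,okwv,arxpt] add [dfylf,caztj,sxjgt] -> 7 lines: wkkij rztpi dfylf caztj sxjgt xffe fub
Hunk 3: at line 2 remove [dfylf] add [thkmc,gocs,kep] -> 9 lines: wkkij rztpi thkmc gocs kep caztj sxjgt xffe fub
Hunk 4: at line 3 remove [gocs] add [fofj,bqu,ockw] -> 11 lines: wkkij rztpi thkmc fofj bqu ockw kep caztj sxjgt xffe fub

Answer: wkkij
rztpi
thkmc
fofj
bqu
ockw
kep
caztj
sxjgt
xffe
fub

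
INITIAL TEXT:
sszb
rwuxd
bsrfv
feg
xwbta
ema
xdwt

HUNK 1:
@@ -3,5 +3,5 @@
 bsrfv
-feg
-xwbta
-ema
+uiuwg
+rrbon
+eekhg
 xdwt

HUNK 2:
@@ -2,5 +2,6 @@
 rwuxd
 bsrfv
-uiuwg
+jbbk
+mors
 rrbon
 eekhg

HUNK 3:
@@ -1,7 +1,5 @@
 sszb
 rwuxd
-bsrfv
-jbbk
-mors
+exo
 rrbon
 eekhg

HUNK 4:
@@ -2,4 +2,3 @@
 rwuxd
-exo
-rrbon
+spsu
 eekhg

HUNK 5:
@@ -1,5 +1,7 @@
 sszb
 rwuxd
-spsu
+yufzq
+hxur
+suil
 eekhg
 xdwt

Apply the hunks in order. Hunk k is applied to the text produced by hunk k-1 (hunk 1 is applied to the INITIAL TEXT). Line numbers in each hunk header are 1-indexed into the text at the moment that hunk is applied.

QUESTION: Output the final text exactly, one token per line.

Answer: sszb
rwuxd
yufzq
hxur
suil
eekhg
xdwt

Derivation:
Hunk 1: at line 3 remove [feg,xwbta,ema] add [uiuwg,rrbon,eekhg] -> 7 lines: sszb rwuxd bsrfv uiuwg rrbon eekhg xdwt
Hunk 2: at line 2 remove [uiuwg] add [jbbk,mors] -> 8 lines: sszb rwuxd bsrfv jbbk mors rrbon eekhg xdwt
Hunk 3: at line 1 remove [bsrfv,jbbk,mors] add [exo] -> 6 lines: sszb rwuxd exo rrbon eekhg xdwt
Hunk 4: at line 2 remove [exo,rrbon] add [spsu] -> 5 lines: sszb rwuxd spsu eekhg xdwt
Hunk 5: at line 1 remove [spsu] add [yufzq,hxur,suil] -> 7 lines: sszb rwuxd yufzq hxur suil eekhg xdwt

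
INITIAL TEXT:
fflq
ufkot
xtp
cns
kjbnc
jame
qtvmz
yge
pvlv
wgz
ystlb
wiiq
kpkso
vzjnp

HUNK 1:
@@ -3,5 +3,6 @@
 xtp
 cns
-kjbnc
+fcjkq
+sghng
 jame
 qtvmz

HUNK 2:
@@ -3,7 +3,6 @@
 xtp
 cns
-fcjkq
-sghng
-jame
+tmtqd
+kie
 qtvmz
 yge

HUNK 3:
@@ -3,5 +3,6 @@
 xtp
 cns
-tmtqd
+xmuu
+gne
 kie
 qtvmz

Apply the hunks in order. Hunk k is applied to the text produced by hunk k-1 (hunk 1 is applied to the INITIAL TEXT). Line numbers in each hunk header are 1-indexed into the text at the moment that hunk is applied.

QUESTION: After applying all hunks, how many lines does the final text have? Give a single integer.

Answer: 15

Derivation:
Hunk 1: at line 3 remove [kjbnc] add [fcjkq,sghng] -> 15 lines: fflq ufkot xtp cns fcjkq sghng jame qtvmz yge pvlv wgz ystlb wiiq kpkso vzjnp
Hunk 2: at line 3 remove [fcjkq,sghng,jame] add [tmtqd,kie] -> 14 lines: fflq ufkot xtp cns tmtqd kie qtvmz yge pvlv wgz ystlb wiiq kpkso vzjnp
Hunk 3: at line 3 remove [tmtqd] add [xmuu,gne] -> 15 lines: fflq ufkot xtp cns xmuu gne kie qtvmz yge pvlv wgz ystlb wiiq kpkso vzjnp
Final line count: 15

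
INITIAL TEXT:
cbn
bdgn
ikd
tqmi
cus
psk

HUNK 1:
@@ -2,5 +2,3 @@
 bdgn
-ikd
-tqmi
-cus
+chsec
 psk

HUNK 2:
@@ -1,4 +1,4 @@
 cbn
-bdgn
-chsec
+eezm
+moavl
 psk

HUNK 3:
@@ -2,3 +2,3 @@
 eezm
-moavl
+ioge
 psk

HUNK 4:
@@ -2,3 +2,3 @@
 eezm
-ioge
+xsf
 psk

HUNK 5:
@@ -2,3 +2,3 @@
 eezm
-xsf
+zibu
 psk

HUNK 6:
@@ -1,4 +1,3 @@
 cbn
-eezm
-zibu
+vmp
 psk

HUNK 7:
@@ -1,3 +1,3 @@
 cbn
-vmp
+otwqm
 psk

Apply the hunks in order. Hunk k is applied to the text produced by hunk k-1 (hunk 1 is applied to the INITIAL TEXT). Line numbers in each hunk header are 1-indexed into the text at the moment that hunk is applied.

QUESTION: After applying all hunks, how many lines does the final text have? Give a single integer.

Hunk 1: at line 2 remove [ikd,tqmi,cus] add [chsec] -> 4 lines: cbn bdgn chsec psk
Hunk 2: at line 1 remove [bdgn,chsec] add [eezm,moavl] -> 4 lines: cbn eezm moavl psk
Hunk 3: at line 2 remove [moavl] add [ioge] -> 4 lines: cbn eezm ioge psk
Hunk 4: at line 2 remove [ioge] add [xsf] -> 4 lines: cbn eezm xsf psk
Hunk 5: at line 2 remove [xsf] add [zibu] -> 4 lines: cbn eezm zibu psk
Hunk 6: at line 1 remove [eezm,zibu] add [vmp] -> 3 lines: cbn vmp psk
Hunk 7: at line 1 remove [vmp] add [otwqm] -> 3 lines: cbn otwqm psk
Final line count: 3

Answer: 3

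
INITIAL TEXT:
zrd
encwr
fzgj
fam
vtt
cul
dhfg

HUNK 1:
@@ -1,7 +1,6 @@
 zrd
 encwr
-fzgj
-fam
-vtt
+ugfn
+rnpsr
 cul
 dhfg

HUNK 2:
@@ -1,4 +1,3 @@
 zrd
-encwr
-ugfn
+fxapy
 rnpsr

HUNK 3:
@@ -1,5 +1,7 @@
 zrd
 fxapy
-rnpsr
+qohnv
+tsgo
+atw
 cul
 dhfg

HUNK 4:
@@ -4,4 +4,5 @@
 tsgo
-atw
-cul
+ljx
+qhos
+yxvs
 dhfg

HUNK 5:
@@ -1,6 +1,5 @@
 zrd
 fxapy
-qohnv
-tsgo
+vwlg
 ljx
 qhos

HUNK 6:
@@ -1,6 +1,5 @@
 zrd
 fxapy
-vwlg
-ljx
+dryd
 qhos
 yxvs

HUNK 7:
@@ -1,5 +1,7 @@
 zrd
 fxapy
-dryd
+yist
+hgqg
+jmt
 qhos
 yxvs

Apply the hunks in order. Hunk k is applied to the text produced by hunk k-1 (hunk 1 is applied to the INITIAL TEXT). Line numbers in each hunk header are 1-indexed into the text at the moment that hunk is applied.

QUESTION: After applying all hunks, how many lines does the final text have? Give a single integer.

Answer: 8

Derivation:
Hunk 1: at line 1 remove [fzgj,fam,vtt] add [ugfn,rnpsr] -> 6 lines: zrd encwr ugfn rnpsr cul dhfg
Hunk 2: at line 1 remove [encwr,ugfn] add [fxapy] -> 5 lines: zrd fxapy rnpsr cul dhfg
Hunk 3: at line 1 remove [rnpsr] add [qohnv,tsgo,atw] -> 7 lines: zrd fxapy qohnv tsgo atw cul dhfg
Hunk 4: at line 4 remove [atw,cul] add [ljx,qhos,yxvs] -> 8 lines: zrd fxapy qohnv tsgo ljx qhos yxvs dhfg
Hunk 5: at line 1 remove [qohnv,tsgo] add [vwlg] -> 7 lines: zrd fxapy vwlg ljx qhos yxvs dhfg
Hunk 6: at line 1 remove [vwlg,ljx] add [dryd] -> 6 lines: zrd fxapy dryd qhos yxvs dhfg
Hunk 7: at line 1 remove [dryd] add [yist,hgqg,jmt] -> 8 lines: zrd fxapy yist hgqg jmt qhos yxvs dhfg
Final line count: 8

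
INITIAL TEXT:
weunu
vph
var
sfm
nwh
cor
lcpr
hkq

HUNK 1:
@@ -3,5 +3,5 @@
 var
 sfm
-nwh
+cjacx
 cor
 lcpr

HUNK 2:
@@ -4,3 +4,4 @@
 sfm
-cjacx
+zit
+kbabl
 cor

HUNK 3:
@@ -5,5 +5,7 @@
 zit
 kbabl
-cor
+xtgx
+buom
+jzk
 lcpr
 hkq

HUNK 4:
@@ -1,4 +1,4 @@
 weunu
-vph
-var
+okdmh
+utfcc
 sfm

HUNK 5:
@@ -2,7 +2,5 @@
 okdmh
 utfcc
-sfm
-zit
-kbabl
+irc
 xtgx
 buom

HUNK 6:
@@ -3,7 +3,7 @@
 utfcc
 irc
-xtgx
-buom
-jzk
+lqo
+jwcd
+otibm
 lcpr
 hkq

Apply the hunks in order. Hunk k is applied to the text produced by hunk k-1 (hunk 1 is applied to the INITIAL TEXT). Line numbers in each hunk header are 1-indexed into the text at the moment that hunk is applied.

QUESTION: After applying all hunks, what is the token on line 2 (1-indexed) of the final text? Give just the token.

Hunk 1: at line 3 remove [nwh] add [cjacx] -> 8 lines: weunu vph var sfm cjacx cor lcpr hkq
Hunk 2: at line 4 remove [cjacx] add [zit,kbabl] -> 9 lines: weunu vph var sfm zit kbabl cor lcpr hkq
Hunk 3: at line 5 remove [cor] add [xtgx,buom,jzk] -> 11 lines: weunu vph var sfm zit kbabl xtgx buom jzk lcpr hkq
Hunk 4: at line 1 remove [vph,var] add [okdmh,utfcc] -> 11 lines: weunu okdmh utfcc sfm zit kbabl xtgx buom jzk lcpr hkq
Hunk 5: at line 2 remove [sfm,zit,kbabl] add [irc] -> 9 lines: weunu okdmh utfcc irc xtgx buom jzk lcpr hkq
Hunk 6: at line 3 remove [xtgx,buom,jzk] add [lqo,jwcd,otibm] -> 9 lines: weunu okdmh utfcc irc lqo jwcd otibm lcpr hkq
Final line 2: okdmh

Answer: okdmh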